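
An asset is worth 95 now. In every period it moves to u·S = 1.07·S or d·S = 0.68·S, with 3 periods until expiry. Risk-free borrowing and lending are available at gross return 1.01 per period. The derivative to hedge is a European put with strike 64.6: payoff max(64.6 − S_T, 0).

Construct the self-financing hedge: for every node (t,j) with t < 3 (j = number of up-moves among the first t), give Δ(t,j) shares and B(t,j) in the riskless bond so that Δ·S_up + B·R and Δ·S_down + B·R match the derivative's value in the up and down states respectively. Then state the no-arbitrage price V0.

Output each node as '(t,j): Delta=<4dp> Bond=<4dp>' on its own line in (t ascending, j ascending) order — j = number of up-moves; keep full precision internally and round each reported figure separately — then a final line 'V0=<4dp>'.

(0,0): Delta=-0.1319 Bond=13.6840
(1,0): Delta=-0.6887 Bond=49.7892
(1,1): Delta=-0.0676 Bond=7.2812
(2,0): Delta=-1.0000 Bond=63.9604
(2,1): Delta=-0.6528 Bond=47.8010
(2,2): Delta=0.0000 Bond=0.0000
V0=1.1489

Under the risk-neutral measure, an up-move has probability p* = (R−d)/(u−d) = 0.8462 and values discount at R = 1.01.
Terminal values V(3,·): V(3,0)=34.7290, V(3,1)=17.5970, V(3,2)=0.0000, V(3,3)=0.0000
Node (2,0) S=43.9280: V=(p*·17.5970+(1−p*)·34.7290)/1.01=20.0324; Δ=(17.5970−34.7290)/(47.0030−29.8710)=-1.0000; B=V−Δ·S=63.9604
Node (2,1) S=69.1220: V=(p*·0.0000+(1−p*)·17.5970)/1.01=2.6804; Δ=(0.0000−17.5970)/(73.9605−47.0030)=-0.6528; B=V−Δ·S=47.8010
Node (2,2) S=108.7655: V=(p*·0.0000+(1−p*)·0.0000)/1.01=0.0000; Δ=(0.0000−0.0000)/(116.3791−73.9605)=0.0000; B=V−Δ·S=0.0000
Node (1,0) S=64.6000: V=(p*·2.6804+(1−p*)·20.0324)/1.01=5.2970; Δ=(2.6804−20.0324)/(69.1220−43.9280)=-0.6887; B=V−Δ·S=49.7892
Node (1,1) S=101.6500: V=(p*·0.0000+(1−p*)·2.6804)/1.01=0.4083; Δ=(0.0000−2.6804)/(108.7655−69.1220)=-0.0676; B=V−Δ·S=7.2812
Node (0,0) S=95.0000: V=(p*·0.4083+(1−p*)·5.2970)/1.01=1.1489; Δ=(0.4083−5.2970)/(101.6500−64.6000)=-0.1319; B=V−Δ·S=13.6840
Root portfolio cost Δ·95+B reproduces V0=1.1489.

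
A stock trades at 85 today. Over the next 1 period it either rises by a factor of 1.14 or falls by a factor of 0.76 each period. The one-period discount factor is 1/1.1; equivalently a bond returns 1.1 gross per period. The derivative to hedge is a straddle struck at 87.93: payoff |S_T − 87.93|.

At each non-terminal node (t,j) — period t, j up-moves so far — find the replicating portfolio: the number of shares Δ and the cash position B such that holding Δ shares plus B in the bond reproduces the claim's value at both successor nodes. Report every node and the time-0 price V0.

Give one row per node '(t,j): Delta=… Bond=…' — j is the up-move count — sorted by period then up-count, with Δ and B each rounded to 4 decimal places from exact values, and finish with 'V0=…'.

(0,0): Delta=-0.4446 Bond=47.3182
V0=9.5287

Risk-neutral probability p* = (R−d)/(u−d) = (1.1−0.76)/(1.14−0.76) = 0.8947.
Terminal payoffs: V(1,0)=23.3300, V(1,1)=8.9700
  t=0,j=0: stock 85.0000 → up 96.9000 (V=8.9700), down 64.6000 (V=23.3300). Price 9.5287; hedge Δ=-0.4446, bond B=47.3182.
Root portfolio cost Δ·85+B reproduces V0=9.5287.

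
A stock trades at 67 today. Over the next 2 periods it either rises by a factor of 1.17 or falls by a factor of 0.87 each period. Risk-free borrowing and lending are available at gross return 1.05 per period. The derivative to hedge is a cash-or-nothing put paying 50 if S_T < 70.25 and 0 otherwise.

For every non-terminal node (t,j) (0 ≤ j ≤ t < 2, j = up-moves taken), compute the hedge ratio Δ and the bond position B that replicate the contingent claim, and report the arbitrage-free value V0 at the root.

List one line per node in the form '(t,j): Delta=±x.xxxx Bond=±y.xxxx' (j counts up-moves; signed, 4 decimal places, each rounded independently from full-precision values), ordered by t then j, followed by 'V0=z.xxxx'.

(0,0): Delta=-1.4215 Bond=124.2630
(1,0): Delta=0.0000 Bond=47.6190
(1,1): Delta=-2.1261 Bond=185.7143
V0=29.0249

Risk-neutral probability p* = (R−d)/(u−d) = (1.05−0.87)/(1.17−0.87) = 0.6000.
Terminal payoffs: V(2,0)=50.0000, V(2,1)=50.0000, V(2,2)=0.0000
  t=1,j=0: stock 58.2900 → up 68.1993 (V=50.0000), down 50.7123 (V=50.0000). Price 47.6190; hedge Δ=0.0000, bond B=47.6190.
  t=1,j=1: stock 78.3900 → up 91.7163 (V=0.0000), down 68.1993 (V=50.0000). Price 19.0476; hedge Δ=-2.1261, bond B=185.7143.
  t=0,j=0: stock 67.0000 → up 78.3900 (V=19.0476), down 58.2900 (V=47.6190). Price 29.0249; hedge Δ=-1.4215, bond B=124.2630.
Each (Δ,B) replicates both successor values, so the strategy is self-financing and V0 is arbitrage-free.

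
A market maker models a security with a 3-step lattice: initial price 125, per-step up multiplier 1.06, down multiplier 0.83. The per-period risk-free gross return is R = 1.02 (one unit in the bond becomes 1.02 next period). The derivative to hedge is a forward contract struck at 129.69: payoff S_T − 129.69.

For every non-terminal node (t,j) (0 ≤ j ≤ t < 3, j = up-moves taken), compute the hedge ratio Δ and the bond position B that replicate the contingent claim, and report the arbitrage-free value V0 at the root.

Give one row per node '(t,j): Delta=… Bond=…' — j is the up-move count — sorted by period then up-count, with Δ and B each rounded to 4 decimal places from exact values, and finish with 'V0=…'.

Risk-neutral probability p* = (R−d)/(u−d) = (1.02−0.83)/(1.06−0.83) = 0.8261.
Payoff layer (t=3): V(3,0)=-58.2166, V(3,1)=-38.4108, V(3,2)=-13.1165, V(3,3)=19.1870
(2,0): S=86.1125. Δ = (V_up−V_dn)/(S_up−S_dn) = (-38.4108−-58.2166)/(91.2793−71.4734) = 1.0000. V = [p*·-38.4108 + (1−p*)·-58.2166]/1.02 = -41.0346. B = V − Δ·S = -127.1471.
(2,1): S=109.9750. Δ = (V_up−V_dn)/(S_up−S_dn) = (-13.1165−-38.4108)/(116.5735−91.2792) = 1.0000. V = [p*·-13.1165 + (1−p*)·-38.4108]/1.02 = -17.1721. B = V − Δ·S = -127.1471.
(2,2): S=140.4500. Δ = (V_up−V_dn)/(S_up−S_dn) = (19.1870−-13.1165)/(148.8770−116.5735) = 1.0000. V = [p*·19.1870 + (1−p*)·-13.1165]/1.02 = 13.3029. B = V − Δ·S = -127.1471.
(1,0): S=103.7500. Δ = (V_up−V_dn)/(S_up−S_dn) = (-17.1721−-41.0346)/(109.9750−86.1125) = 1.0000. V = [p*·-17.1721 + (1−p*)·-41.0346]/1.02 = -20.9040. B = V − Δ·S = -124.6540.
(1,1): S=132.5000. Δ = (V_up−V_dn)/(S_up−S_dn) = (13.3029−-17.1721)/(140.4500−109.9750) = 1.0000. V = [p*·13.3029 + (1−p*)·-17.1721]/1.02 = 7.8460. B = V − Δ·S = -124.6540.
(0,0): S=125.0000. Δ = (V_up−V_dn)/(S_up−S_dn) = (7.8460−-20.9040)/(132.5000−103.7500) = 1.0000. V = [p*·7.8460 + (1−p*)·-20.9040]/1.02 = 2.7902. B = V − Δ·S = -122.2098.
Check: Δ(0,0)·S0 + B(0,0) = 2.7902 = V0.

(0,0): Delta=1.0000 Bond=-122.2098
(1,0): Delta=1.0000 Bond=-124.6540
(1,1): Delta=1.0000 Bond=-124.6540
(2,0): Delta=1.0000 Bond=-127.1471
(2,1): Delta=1.0000 Bond=-127.1471
(2,2): Delta=1.0000 Bond=-127.1471
V0=2.7902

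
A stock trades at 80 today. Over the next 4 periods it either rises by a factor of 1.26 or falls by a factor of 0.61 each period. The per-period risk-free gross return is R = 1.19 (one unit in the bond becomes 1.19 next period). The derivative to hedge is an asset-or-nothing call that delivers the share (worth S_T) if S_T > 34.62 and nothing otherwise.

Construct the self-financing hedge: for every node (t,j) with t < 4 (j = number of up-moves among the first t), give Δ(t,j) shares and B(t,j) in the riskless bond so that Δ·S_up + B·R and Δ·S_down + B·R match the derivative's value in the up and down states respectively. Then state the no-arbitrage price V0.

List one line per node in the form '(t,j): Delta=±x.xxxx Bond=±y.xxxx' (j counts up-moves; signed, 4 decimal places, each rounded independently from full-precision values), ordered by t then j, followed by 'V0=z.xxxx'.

(0,0): Delta=1.0079 Bond=-0.6866
(1,0): Delta=1.0948 Bond=-5.0582
(1,1): Delta=1.0029 Bond=-0.3052
(2,0): Delta=1.8315 Bond=-27.9465
(2,1): Delta=1.0518 Bond=-3.3729
(2,2): Delta=1.0000 Bond=0.0000
(3,0): Delta=0.0000 Bond=0.0000
(3,1): Delta=1.9385 Bond=-37.2701
(3,2): Delta=1.0000 Bond=0.0000
(3,3): Delta=1.0000 Bond=0.0000
V0=79.9484

The replicating-portfolio and risk-neutral prices coincide; use p* = (1.19−0.61)/(1.26−0.61) = 0.8923 for the latter.
At expiry t=4: V(4,0)=0.0000, V(4,1)=0.0000, V(4,2)=47.2597, V(4,3)=97.6183, V(4,4)=201.6379
(3,0): S=18.1585. Δ = (V_up−V_dn)/(S_up−S_dn) = (0.0000−0.0000)/(22.8797−11.0767) = 0.0000. V = [p*·0.0000 + (1−p*)·0.0000]/1.19 = 0.0000. B = V − Δ·S = 0.0000.
(3,1): S=37.5077. Δ = (V_up−V_dn)/(S_up−S_dn) = (47.2597−0.0000)/(47.2597−22.8797) = 1.9385. V = [p*·47.2597 + (1−p*)·0.0000]/1.19 = 35.4371. B = V − Δ·S = -37.2701.
(3,2): S=77.4749. Δ = (V_up−V_dn)/(S_up−S_dn) = (97.6183−47.2597)/(97.6183−47.2597) = 1.0000. V = [p*·97.6183 + (1−p*)·47.2597]/1.19 = 77.4749. B = V − Δ·S = 0.0000.
(3,3): S=160.0301. Δ = (V_up−V_dn)/(S_up−S_dn) = (201.6379−97.6183)/(201.6379−97.6183) = 1.0000. V = [p*·201.6379 + (1−p*)·97.6183]/1.19 = 160.0301. B = V − Δ·S = 0.0000.
(2,0): S=29.7680. Δ = (V_up−V_dn)/(S_up−S_dn) = (35.4371−0.0000)/(37.5077−18.1585) = 1.8315. V = [p*·35.4371 + (1−p*)·0.0000]/1.19 = 26.5721. B = V − Δ·S = -27.9465.
(2,1): S=61.4880. Δ = (V_up−V_dn)/(S_up−S_dn) = (77.4749−35.4371)/(77.4749−37.5077) = 1.0518. V = [p*·77.4749 + (1−p*)·35.4371]/1.19 = 61.3006. B = V − Δ·S = -3.3729.
(2,2): S=127.0080. Δ = (V_up−V_dn)/(S_up−S_dn) = (160.0301−77.4749)/(160.0301−77.4749) = 1.0000. V = [p*·160.0301 + (1−p*)·77.4749]/1.19 = 127.0080. B = V − Δ·S = 0.0000.
(1,0): S=48.8000. Δ = (V_up−V_dn)/(S_up−S_dn) = (61.3006−26.5721)/(61.4880−29.7680) = 1.0948. V = [p*·61.3006 + (1−p*)·26.5721]/1.19 = 48.3703. B = V − Δ·S = -5.0582.
(1,1): S=100.8000. Δ = (V_up−V_dn)/(S_up−S_dn) = (127.0080−61.3006)/(127.0080−61.4880) = 1.0029. V = [p*·127.0080 + (1−p*)·61.3006]/1.19 = 100.7830. B = V − Δ·S = -0.3052.
(0,0): S=80.0000. Δ = (V_up−V_dn)/(S_up−S_dn) = (100.7830−48.3703)/(100.8000−48.8000) = 1.0079. V = [p*·100.7830 + (1−p*)·48.3703]/1.19 = 79.9484. B = V − Δ·S = -0.6866.
Root portfolio cost Δ·80+B reproduces V0=79.9484.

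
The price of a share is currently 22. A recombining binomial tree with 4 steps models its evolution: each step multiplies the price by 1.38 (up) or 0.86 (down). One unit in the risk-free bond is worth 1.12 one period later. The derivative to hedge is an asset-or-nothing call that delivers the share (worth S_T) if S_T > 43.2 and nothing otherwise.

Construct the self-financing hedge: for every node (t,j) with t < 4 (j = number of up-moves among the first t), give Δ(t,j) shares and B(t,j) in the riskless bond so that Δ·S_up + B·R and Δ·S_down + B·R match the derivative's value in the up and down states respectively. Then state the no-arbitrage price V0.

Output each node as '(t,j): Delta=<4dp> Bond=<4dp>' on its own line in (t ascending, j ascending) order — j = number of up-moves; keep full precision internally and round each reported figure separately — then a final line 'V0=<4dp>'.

No-arbitrage ⇒ martingale measure with p* = (R−d)/(u−d) = 0.5000.
Terminal payoffs: V(4,0)=0.0000, V(4,1)=0.0000, V(4,2)=0.0000, V(4,3)=49.7231, V(4,4)=79.7883
(3,0): S=13.9932. Δ = (V_up−V_dn)/(S_up−S_dn) = (0.0000−0.0000)/(19.3107−12.0342) = 0.0000. V = [p*·0.0000 + (1−p*)·0.0000]/1.12 = 0.0000. B = V − Δ·S = 0.0000.
(3,1): S=22.4543. Δ = (V_up−V_dn)/(S_up−S_dn) = (0.0000−0.0000)/(30.9869−19.3107) = 0.0000. V = [p*·0.0000 + (1−p*)·0.0000]/1.12 = 0.0000. B = V − Δ·S = 0.0000.
(3,2): S=36.0312. Δ = (V_up−V_dn)/(S_up−S_dn) = (49.7231−0.0000)/(49.7231−30.9869) = 2.6538. V = [p*·49.7231 + (1−p*)·0.0000]/1.12 = 22.1978. B = V − Δ·S = -73.4236.
(3,3): S=57.8176. Δ = (V_up−V_dn)/(S_up−S_dn) = (79.7883−49.7231)/(79.7883−49.7231) = 1.0000. V = [p*·79.7883 + (1−p*)·49.7231]/1.12 = 57.8176. B = V − Δ·S = 0.0000.
(2,0): S=16.2712. Δ = (V_up−V_dn)/(S_up−S_dn) = (0.0000−0.0000)/(22.4543−13.9932) = 0.0000. V = [p*·0.0000 + (1−p*)·0.0000]/1.12 = 0.0000. B = V − Δ·S = 0.0000.
(2,1): S=26.1096. Δ = (V_up−V_dn)/(S_up−S_dn) = (22.1978−0.0000)/(36.0312−22.4543) = 1.6350. V = [p*·22.1978 + (1−p*)·0.0000]/1.12 = 9.9097. B = V − Δ·S = -32.7784.
(2,2): S=41.8968. Δ = (V_up−V_dn)/(S_up−S_dn) = (57.8176−22.1978)/(57.8176−36.0312) = 1.6350. V = [p*·57.8176 + (1−p*)·22.1978]/1.12 = 35.7212. B = V − Δ·S = -32.7784.
(1,0): S=18.9200. Δ = (V_up−V_dn)/(S_up−S_dn) = (9.9097−0.0000)/(26.1096−16.2712) = 1.0073. V = [p*·9.9097 + (1−p*)·0.0000]/1.12 = 4.4240. B = V − Δ·S = -14.6332.
(1,1): S=30.3600. Δ = (V_up−V_dn)/(S_up−S_dn) = (35.7212−9.9097)/(41.8968−26.1096) = 1.6350. V = [p*·35.7212 + (1−p*)·9.9097]/1.12 = 20.3709. B = V − Δ·S = -29.2664.
(0,0): S=22.0000. Δ = (V_up−V_dn)/(S_up−S_dn) = (20.3709−4.4240)/(30.3600−18.9200) = 1.3940. V = [p*·20.3709 + (1−p*)·4.4240]/1.12 = 11.0692. B = V − Δ·S = -19.5980.
The time-0 hedge costs 11.0692, which is the no-arbitrage price.

(0,0): Delta=1.3940 Bond=-19.5980
(1,0): Delta=1.0073 Bond=-14.6332
(1,1): Delta=1.6350 Bond=-29.2664
(2,0): Delta=0.0000 Bond=0.0000
(2,1): Delta=1.6350 Bond=-32.7784
(2,2): Delta=1.6350 Bond=-32.7784
(3,0): Delta=0.0000 Bond=0.0000
(3,1): Delta=0.0000 Bond=0.0000
(3,2): Delta=2.6538 Bond=-73.4236
(3,3): Delta=1.0000 Bond=0.0000
V0=11.0692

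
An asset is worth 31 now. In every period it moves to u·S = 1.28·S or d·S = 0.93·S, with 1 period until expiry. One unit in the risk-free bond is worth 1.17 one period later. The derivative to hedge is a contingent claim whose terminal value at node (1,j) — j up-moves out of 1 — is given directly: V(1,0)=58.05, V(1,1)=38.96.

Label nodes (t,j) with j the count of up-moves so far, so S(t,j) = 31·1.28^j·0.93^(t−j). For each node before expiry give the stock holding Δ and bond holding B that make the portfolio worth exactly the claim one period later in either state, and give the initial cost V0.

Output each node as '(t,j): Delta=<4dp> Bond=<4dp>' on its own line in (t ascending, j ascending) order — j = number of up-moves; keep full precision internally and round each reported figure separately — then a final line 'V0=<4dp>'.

(0,0): Delta=-1.7594 Bond=92.9700
V0=38.4271

Since d<R<u, set p* = (R−d)/(u−d) = 0.6857; price each node as the discounted p*-expectation of its children.
Terminal values V(1,·): V(1,0)=58.0500, V(1,1)=38.9600
(0,0): S=31.0000. Δ = (V_up−V_dn)/(S_up−S_dn) = (38.9600−58.0500)/(39.6800−28.8300) = -1.7594. V = [p*·38.9600 + (1−p*)·58.0500]/1.17 = 38.4271. B = V − Δ·S = 92.9700.
Self-financing check: at every node Δ·S+B equals the discounted successor values.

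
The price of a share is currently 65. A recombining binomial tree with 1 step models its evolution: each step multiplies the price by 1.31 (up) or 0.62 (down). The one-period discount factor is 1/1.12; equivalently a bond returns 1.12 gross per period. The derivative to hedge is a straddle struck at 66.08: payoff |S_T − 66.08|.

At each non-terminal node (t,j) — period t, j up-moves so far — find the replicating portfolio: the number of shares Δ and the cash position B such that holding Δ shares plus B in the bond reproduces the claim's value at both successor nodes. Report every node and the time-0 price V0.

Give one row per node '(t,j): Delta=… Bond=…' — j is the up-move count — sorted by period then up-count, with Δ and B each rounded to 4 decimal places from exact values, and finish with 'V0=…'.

(0,0): Delta=-0.1496 Bond=28.4011
V0=18.6765

The replicating-portfolio and risk-neutral prices coincide; use p* = (1.12−0.62)/(1.31−0.62) = 0.7246 for the latter.
Terminal payoffs: V(1,0)=25.7800, V(1,1)=19.0700
(0,0): S=65.0000. Δ = (V_up−V_dn)/(S_up−S_dn) = (19.0700−25.7800)/(85.1500−40.3000) = -0.1496. V = [p*·19.0700 + (1−p*)·25.7800]/1.12 = 18.6765. B = V − Δ·S = 28.4011.
Each (Δ,B) replicates both successor values, so the strategy is self-financing and V0 is arbitrage-free.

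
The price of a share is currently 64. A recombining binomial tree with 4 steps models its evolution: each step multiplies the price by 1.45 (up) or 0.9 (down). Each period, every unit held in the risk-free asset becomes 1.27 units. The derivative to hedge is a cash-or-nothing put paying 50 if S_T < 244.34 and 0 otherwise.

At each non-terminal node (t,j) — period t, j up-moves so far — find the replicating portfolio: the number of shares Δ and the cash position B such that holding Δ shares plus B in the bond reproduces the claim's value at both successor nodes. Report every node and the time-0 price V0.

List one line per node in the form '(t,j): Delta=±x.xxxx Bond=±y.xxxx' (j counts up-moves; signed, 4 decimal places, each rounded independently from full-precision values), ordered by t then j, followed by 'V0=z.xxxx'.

No-arbitrage ⇒ martingale measure with p* = (R−d)/(u−d) = 0.6727.
Payoff layer (t=4): V(4,0)=50.0000, V(4,1)=50.0000, V(4,2)=50.0000, V(4,3)=50.0000, V(4,4)=0.0000
  t=3,j=0: stock 46.6560 → up 67.6512 (V=50.0000), down 41.9904 (V=50.0000). Price 39.3701; hedge Δ=0.0000, bond B=39.3701.
  t=3,j=1: stock 75.1680 → up 108.9936 (V=50.0000), down 67.6512 (V=50.0000). Price 39.3701; hedge Δ=0.0000, bond B=39.3701.
  t=3,j=2: stock 121.1040 → up 175.6008 (V=50.0000), down 108.9936 (V=50.0000). Price 39.3701; hedge Δ=0.0000, bond B=39.3701.
  t=3,j=3: stock 195.1120 → up 282.9124 (V=0.0000), down 175.6008 (V=50.0000). Price 12.8848; hedge Δ=-0.4659, bond B=103.7938.
  t=2,j=0: stock 51.8400 → up 75.1680 (V=39.3701), down 46.6560 (V=39.3701). Price 31.0001; hedge Δ=0.0000, bond B=31.0001.
  t=2,j=1: stock 83.5200 → up 121.1040 (V=39.3701), down 75.1680 (V=39.3701). Price 31.0001; hedge Δ=0.0000, bond B=31.0001.
  t=2,j=2: stock 134.5600 → up 195.1120 (V=12.8848), down 121.1040 (V=39.3701). Price 16.9706; hedge Δ=-0.3579, bond B=65.1258.
  t=1,j=0: stock 57.6000 → up 83.5200 (V=31.0001), down 51.8400 (V=31.0001). Price 24.4095; hedge Δ=0.0000, bond B=24.4095.
  t=1,j=1: stock 92.8000 → up 134.5600 (V=16.9706), down 83.5200 (V=31.0001). Price 16.9780; hedge Δ=-0.2749, bond B=42.4861.
  t=0,j=0: stock 64.0000 → up 92.8000 (V=16.9780), down 57.6000 (V=24.4095). Price 15.2836; hedge Δ=-0.2111, bond B=28.7954.
The time-0 hedge costs 15.2836, which is the no-arbitrage price.

(0,0): Delta=-0.2111 Bond=28.7954
(1,0): Delta=0.0000 Bond=24.4095
(1,1): Delta=-0.2749 Bond=42.4861
(2,0): Delta=0.0000 Bond=31.0001
(2,1): Delta=0.0000 Bond=31.0001
(2,2): Delta=-0.3579 Bond=65.1258
(3,0): Delta=0.0000 Bond=39.3701
(3,1): Delta=0.0000 Bond=39.3701
(3,2): Delta=0.0000 Bond=39.3701
(3,3): Delta=-0.4659 Bond=103.7938
V0=15.2836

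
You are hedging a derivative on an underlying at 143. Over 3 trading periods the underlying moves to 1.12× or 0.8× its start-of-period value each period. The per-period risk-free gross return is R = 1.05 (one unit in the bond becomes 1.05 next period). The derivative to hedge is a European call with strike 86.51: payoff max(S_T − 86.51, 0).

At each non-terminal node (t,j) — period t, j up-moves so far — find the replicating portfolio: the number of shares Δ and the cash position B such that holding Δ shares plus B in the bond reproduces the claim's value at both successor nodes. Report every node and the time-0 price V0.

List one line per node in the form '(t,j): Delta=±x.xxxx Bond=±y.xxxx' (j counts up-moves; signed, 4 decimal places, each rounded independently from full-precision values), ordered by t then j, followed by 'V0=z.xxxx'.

The replicating-portfolio and risk-neutral prices coincide; use p* = (1.05−0.8)/(1.12−0.8) = 0.7812 for the latter.
Payoff layer (t=3): V(3,0)=0.0000, V(3,1)=15.9924, V(3,2)=56.9934, V(3,3)=114.3947
  t=2,j=0: stock 91.5200 → up 102.5024 (V=15.9924), down 73.2160 (V=0.0000). Price 11.8991; hedge Δ=0.5461, bond B=-38.0771.
  t=2,j=1: stock 128.1280 → up 143.5034 (V=56.9934), down 102.5024 (V=15.9924). Price 45.7375; hedge Δ=1.0000, bond B=-82.3905.
  t=2,j=2: stock 179.3792 → up 200.9047 (V=114.3947), down 143.5034 (V=56.9934). Price 96.9887; hedge Δ=1.0000, bond B=-82.3905.
  t=1,j=0: stock 114.4000 → up 128.1280 (V=45.7375), down 91.5200 (V=11.8991). Price 36.5099; hedge Δ=0.9243, bond B=-69.2352.
  t=1,j=1: stock 160.1600 → up 179.3792 (V=96.9887), down 128.1280 (V=45.7375). Price 81.6929; hedge Δ=1.0000, bond B=-78.4671.
  t=0,j=0: stock 143.0000 → up 160.1600 (V=81.6929), down 114.4000 (V=36.5099). Price 68.3896; hedge Δ=0.9874, bond B=-72.8073.
Check: Δ(0,0)·S0 + B(0,0) = 68.3896 = V0.

(0,0): Delta=0.9874 Bond=-72.8073
(1,0): Delta=0.9243 Bond=-69.2352
(1,1): Delta=1.0000 Bond=-78.4671
(2,0): Delta=0.5461 Bond=-38.0771
(2,1): Delta=1.0000 Bond=-82.3905
(2,2): Delta=1.0000 Bond=-82.3905
V0=68.3896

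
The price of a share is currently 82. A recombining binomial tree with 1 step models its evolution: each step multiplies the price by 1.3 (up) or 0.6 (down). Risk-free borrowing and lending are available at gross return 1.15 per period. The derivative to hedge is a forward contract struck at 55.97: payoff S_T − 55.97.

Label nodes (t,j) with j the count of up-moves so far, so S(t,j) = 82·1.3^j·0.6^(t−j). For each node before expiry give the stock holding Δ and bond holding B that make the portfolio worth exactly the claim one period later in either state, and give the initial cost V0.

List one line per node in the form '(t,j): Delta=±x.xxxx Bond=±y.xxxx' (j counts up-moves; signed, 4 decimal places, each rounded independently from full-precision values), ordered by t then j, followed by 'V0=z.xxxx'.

No-arbitrage ⇒ martingale measure with p* = (R−d)/(u−d) = 0.7857.
Terminal payoffs: V(1,0)=-6.7700, V(1,1)=50.6300
Node (0,0) S=82.0000: V=(p*·50.6300+(1−p*)·-6.7700)/1.15=33.3304; Δ=(50.6300−-6.7700)/(106.6000−49.2000)=1.0000; B=V−Δ·S=-48.6696
Each (Δ,B) replicates both successor values, so the strategy is self-financing and V0 is arbitrage-free.

(0,0): Delta=1.0000 Bond=-48.6696
V0=33.3304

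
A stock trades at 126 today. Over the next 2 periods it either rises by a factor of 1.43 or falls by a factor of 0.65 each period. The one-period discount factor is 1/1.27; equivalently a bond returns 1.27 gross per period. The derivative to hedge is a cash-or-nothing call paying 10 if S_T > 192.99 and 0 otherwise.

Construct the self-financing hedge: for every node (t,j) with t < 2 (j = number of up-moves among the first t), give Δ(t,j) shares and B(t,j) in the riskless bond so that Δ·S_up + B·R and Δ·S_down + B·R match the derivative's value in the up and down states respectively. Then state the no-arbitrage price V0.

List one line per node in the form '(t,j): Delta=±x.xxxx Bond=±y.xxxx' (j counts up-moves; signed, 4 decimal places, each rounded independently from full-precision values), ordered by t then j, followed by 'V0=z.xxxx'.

Risk-neutral probability p* = (R−d)/(u−d) = (1.27−0.65)/(1.43−0.65) = 0.7949.
At expiry t=2: V(2,0)=0.0000, V(2,1)=0.0000, V(2,2)=10.0000
Node (1,0) S=81.9000: V=(p*·0.0000+(1−p*)·0.0000)/1.27=0.0000; Δ=(0.0000−0.0000)/(117.1170−53.2350)=0.0000; B=V−Δ·S=0.0000
Node (1,1) S=180.1800: V=(p*·10.0000+(1−p*)·0.0000)/1.27=6.2588; Δ=(10.0000−0.0000)/(257.6574−117.1170)=0.0712; B=V−Δ·S=-6.5617
Node (0,0) S=126.0000: V=(p*·6.2588+(1−p*)·0.0000)/1.27=3.9173; Δ=(6.2588−0.0000)/(180.1800−81.9000)=0.0637; B=V−Δ·S=-4.1068
The time-0 hedge costs 3.9173, which is the no-arbitrage price.

(0,0): Delta=0.0637 Bond=-4.1068
(1,0): Delta=0.0000 Bond=0.0000
(1,1): Delta=0.0712 Bond=-6.5617
V0=3.9173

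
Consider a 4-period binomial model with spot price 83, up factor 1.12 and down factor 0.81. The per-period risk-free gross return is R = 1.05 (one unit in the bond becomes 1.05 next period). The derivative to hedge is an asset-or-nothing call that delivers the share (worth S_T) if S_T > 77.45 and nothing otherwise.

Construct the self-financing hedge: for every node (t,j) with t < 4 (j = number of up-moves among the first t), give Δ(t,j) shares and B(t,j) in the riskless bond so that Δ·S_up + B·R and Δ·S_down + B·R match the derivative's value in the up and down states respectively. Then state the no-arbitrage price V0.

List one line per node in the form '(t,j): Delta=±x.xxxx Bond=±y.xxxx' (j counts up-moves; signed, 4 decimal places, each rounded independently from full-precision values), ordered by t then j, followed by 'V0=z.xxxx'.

(0,0): Delta=1.8507 Bond=-82.4404
(1,0): Delta=2.4638 Bond=-127.7826
(1,1): Delta=1.7214 Bond=-74.5398
(2,0): Delta=0.0000 Bond=0.0000
(2,1): Delta=2.9836 Bond=-173.3051
(2,2): Delta=1.4552 Bond=-50.5473
(3,0): Delta=0.0000 Bond=0.0000
(3,1): Delta=0.0000 Bond=0.0000
(3,2): Delta=3.6129 Bond=-235.0451
(3,3): Delta=1.0000 Bond=0.0000
V0=71.1694

Under the risk-neutral measure, an up-move has probability p* = (R−d)/(u−d) = 0.7742 and values discount at R = 1.05.
Terminal payoffs: V(4,0)=0.0000, V(4,1)=0.0000, V(4,2)=0.0000, V(4,3)=94.4533, V(4,4)=130.6021
Node (3,0) S=44.1096: V=(p*·0.0000+(1−p*)·0.0000)/1.05=0.0000; Δ=(0.0000−0.0000)/(49.4028−35.7288)=0.0000; B=V−Δ·S=0.0000
Node (3,1) S=60.9911: V=(p*·0.0000+(1−p*)·0.0000)/1.05=0.0000; Δ=(0.0000−0.0000)/(68.3100−49.4028)=0.0000; B=V−Δ·S=0.0000
Node (3,2) S=84.3333: V=(p*·94.4533+(1−p*)·0.0000)/1.05=69.6430; Δ=(94.4533−0.0000)/(94.4533−68.3100)=3.6129; B=V−Δ·S=-235.0451
Node (3,3) S=116.6090: V=(p*·130.6021+(1−p*)·94.4533)/1.05=116.6090; Δ=(130.6021−94.4533)/(130.6021−94.4533)=1.0000; B=V−Δ·S=0.0000
Node (2,0) S=54.4563: V=(p*·0.0000+(1−p*)·0.0000)/1.05=0.0000; Δ=(0.0000−0.0000)/(60.9911−44.1096)=0.0000; B=V−Δ·S=0.0000
Node (2,1) S=75.2976: V=(p*·69.6430+(1−p*)·0.0000)/1.05=51.3497; Δ=(69.6430−0.0000)/(84.3333−60.9911)=2.9836; B=V−Δ·S=-173.3051
Node (2,2) S=104.1152: V=(p*·116.6090+(1−p*)·69.6430)/1.05=100.9560; Δ=(116.6090−69.6430)/(116.6090−84.3333)=1.4552; B=V−Δ·S=-50.5473
Node (1,0) S=67.2300: V=(p*·51.3497+(1−p*)·0.0000)/1.05=37.8615; Δ=(51.3497−0.0000)/(75.2976−54.4563)=2.4638; B=V−Δ·S=-127.7826
Node (1,1) S=92.9600: V=(p*·100.9560+(1−p*)·51.3497)/1.05=85.4805; Δ=(100.9560−51.3497)/(104.1152−75.2976)=1.7214; B=V−Δ·S=-74.5398
Node (0,0) S=83.0000: V=(p*·85.4805+(1−p*)·37.8615)/1.05=71.1694; Δ=(85.4805−37.8615)/(92.9600−67.2300)=1.8507; B=V−Δ·S=-82.4404
Check: Δ(0,0)·S0 + B(0,0) = 71.1694 = V0.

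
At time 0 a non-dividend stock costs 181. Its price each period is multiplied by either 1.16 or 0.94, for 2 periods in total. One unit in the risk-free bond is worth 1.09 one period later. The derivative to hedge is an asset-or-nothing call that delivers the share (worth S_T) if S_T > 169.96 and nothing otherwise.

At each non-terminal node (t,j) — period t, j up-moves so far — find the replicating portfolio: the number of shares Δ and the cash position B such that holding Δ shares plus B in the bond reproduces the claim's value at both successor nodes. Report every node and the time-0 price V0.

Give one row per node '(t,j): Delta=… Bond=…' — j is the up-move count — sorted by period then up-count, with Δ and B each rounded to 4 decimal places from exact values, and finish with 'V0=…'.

(0,0): Delta=2.1724 Bond=-225.8354
(1,0): Delta=5.2727 Bond=-773.6474
(1,1): Delta=1.0000 Bond=0.0000
V0=167.3720

Under the risk-neutral measure, an up-move has probability p* = (R−d)/(u−d) = 0.6818 and values discount at R = 1.09.
Terminal values V(2,·): V(2,0)=0.0000, V(2,1)=197.3624, V(2,2)=243.5536
  t=1,j=0: stock 170.1400 → up 197.3624 (V=197.3624), down 159.9316 (V=0.0000). Price 123.4544; hedge Δ=5.2727, bond B=-773.6474.
  t=1,j=1: stock 209.9600 → up 243.5536 (V=243.5536), down 197.3624 (V=197.3624). Price 209.9600; hedge Δ=1.0000, bond B=0.0000.
  t=0,j=0: stock 181.0000 → up 209.9600 (V=209.9600), down 170.1400 (V=123.4544). Price 167.3720; hedge Δ=2.1724, bond B=-225.8354.
Self-financing check: at every node Δ·S+B equals the discounted successor values.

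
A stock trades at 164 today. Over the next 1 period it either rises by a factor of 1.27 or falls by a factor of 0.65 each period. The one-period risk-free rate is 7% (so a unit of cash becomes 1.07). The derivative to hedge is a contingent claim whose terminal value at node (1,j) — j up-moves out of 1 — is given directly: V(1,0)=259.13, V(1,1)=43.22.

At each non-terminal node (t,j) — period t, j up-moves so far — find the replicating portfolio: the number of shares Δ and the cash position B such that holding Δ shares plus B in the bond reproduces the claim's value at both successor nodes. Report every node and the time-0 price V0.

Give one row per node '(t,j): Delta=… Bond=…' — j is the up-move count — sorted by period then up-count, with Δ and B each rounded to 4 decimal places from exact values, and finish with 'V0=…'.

(0,0): Delta=-2.1234 Bond=453.7264
V0=105.4845

Since d<R<u, set p* = (R−d)/(u−d) = 0.6774; price each node as the discounted p*-expectation of its children.
Payoff layer (t=1): V(1,0)=259.1300, V(1,1)=43.2200
Node (0,0) S=164.0000: V=(p*·43.2200+(1−p*)·259.1300)/1.07=105.4845; Δ=(43.2200−259.1300)/(208.2800−106.6000)=-2.1234; B=V−Δ·S=453.7264
Check: Δ(0,0)·S0 + B(0,0) = 105.4845 = V0.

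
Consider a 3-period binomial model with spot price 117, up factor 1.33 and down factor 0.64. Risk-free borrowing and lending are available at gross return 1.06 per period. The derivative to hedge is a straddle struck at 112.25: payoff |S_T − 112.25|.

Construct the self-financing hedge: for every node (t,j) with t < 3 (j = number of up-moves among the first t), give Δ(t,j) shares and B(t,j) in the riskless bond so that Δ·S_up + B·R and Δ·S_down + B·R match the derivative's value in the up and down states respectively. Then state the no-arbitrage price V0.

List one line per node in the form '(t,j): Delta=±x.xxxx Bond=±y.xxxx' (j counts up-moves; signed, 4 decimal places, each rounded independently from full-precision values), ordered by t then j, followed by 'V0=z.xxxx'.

Under the risk-neutral measure, an up-move has probability p* = (R−d)/(u−d) = 0.6087 and values discount at R = 1.06.
Payoff layer (t=3): V(3,0)=81.5792, V(3,1)=48.5121, V(3,2)=20.2052, V(3,3)=163.0085
  t=2,j=0: stock 47.9232 → up 63.7379 (V=48.5121), down 30.6708 (V=81.5792). Price 57.9730; hedge Δ=-1.0000, bond B=105.8962.
  t=2,j=1: stock 99.5904 → up 132.4552 (V=20.2052), down 63.7379 (V=48.5121). Price 29.5112; hedge Δ=-0.4119, bond B=70.5357.
  t=2,j=2: stock 206.9613 → up 275.2585 (V=163.0085), down 132.4552 (V=20.2052). Price 101.0651; hedge Δ=1.0000, bond B=-105.8962.
  t=1,j=0: stock 74.8800 → up 99.5904 (V=29.5112), down 47.9232 (V=57.9730). Price 38.3476; hedge Δ=-0.5509, bond B=79.5966.
  t=1,j=1: stock 155.6100 → up 206.9613 (V=101.0651), down 99.5904 (V=29.5112). Price 68.9299; hedge Δ=0.6664, bond B=-34.7714.
  t=0,j=0: stock 117.0000 → up 155.6100 (V=68.9299), down 74.8800 (V=38.3476). Price 53.7386; hedge Δ=0.3788, bond B=9.4163.
The time-0 hedge costs 53.7386, which is the no-arbitrage price.

(0,0): Delta=0.3788 Bond=9.4163
(1,0): Delta=-0.5509 Bond=79.5966
(1,1): Delta=0.6664 Bond=-34.7714
(2,0): Delta=-1.0000 Bond=105.8962
(2,1): Delta=-0.4119 Bond=70.5357
(2,2): Delta=1.0000 Bond=-105.8962
V0=53.7386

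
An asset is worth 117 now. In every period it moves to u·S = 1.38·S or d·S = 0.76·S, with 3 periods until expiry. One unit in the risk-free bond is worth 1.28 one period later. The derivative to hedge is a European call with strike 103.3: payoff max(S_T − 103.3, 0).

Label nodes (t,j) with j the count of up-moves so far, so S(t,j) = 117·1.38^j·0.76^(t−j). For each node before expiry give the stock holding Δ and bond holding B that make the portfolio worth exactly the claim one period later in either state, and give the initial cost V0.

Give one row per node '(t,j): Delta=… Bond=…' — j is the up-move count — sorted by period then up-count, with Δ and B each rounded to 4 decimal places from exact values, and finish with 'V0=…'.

(0,0): Delta=0.9680 Bond=-45.0927
(1,0): Delta=0.7849 Bond=-41.4396
(1,1): Delta=0.9874 Bond=-60.8492
(2,0): Delta=0.0000 Bond=0.0000
(2,1): Delta=0.8680 Bond=-63.2432
(2,2): Delta=1.0000 Bond=-80.7031
V0=68.1600

The replicating-portfolio and risk-neutral prices coincide; use p* = (1.28−0.76)/(1.38−0.76) = 0.8387 for the latter.
Terminal payoffs: V(3,0)=0.0000, V(3,1)=0.0000, V(3,2)=66.0392, V(3,3)=204.1844
  t=2,j=0: stock 67.5792 → up 93.2593 (V=0.0000), down 51.3602 (V=0.0000). Price 0.0000; hedge Δ=0.0000, bond B=0.0000.
  t=2,j=1: stock 122.7096 → up 169.3392 (V=66.0392), down 93.2593 (V=0.0000). Price 43.2717; hedge Δ=0.8680, bond B=-63.2432.
  t=2,j=2: stock 222.8148 → up 307.4844 (V=204.1844), down 169.3392 (V=66.0392). Price 142.1117; hedge Δ=1.0000, bond B=-80.7031.
  t=1,j=0: stock 88.9200 → up 122.7096 (V=43.2717), down 67.5792 (V=0.0000). Price 28.3534; hedge Δ=0.7849, bond B=-41.4396.
  t=1,j=1: stock 161.4600 → up 222.8148 (V=142.1117), down 122.7096 (V=43.2717). Price 98.5701; hedge Δ=0.9874, bond B=-60.8492.
  t=0,j=0: stock 117.0000 → up 161.4600 (V=98.5701), down 88.9200 (V=28.3534). Price 68.1600; hedge Δ=0.9680, bond B=-45.0927.
Self-financing check: at every node Δ·S+B equals the discounted successor values.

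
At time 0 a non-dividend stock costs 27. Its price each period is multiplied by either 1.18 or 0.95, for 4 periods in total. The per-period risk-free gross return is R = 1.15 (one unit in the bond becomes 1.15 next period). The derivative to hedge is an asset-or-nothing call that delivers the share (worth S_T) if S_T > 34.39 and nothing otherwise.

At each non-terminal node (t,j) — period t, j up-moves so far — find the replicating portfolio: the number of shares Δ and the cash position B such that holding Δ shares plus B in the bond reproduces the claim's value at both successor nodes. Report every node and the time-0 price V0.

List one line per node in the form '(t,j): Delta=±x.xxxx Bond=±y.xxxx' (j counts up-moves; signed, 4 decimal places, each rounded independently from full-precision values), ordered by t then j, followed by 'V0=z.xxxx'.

(0,0): Delta=2.0306 Bond=-29.4481
(1,0): Delta=4.0844 Bond=-86.5446
(1,1): Delta=1.7826 Bond=-25.9634
(2,0): Delta=0.0000 Bond=0.0000
(2,1): Delta=4.5776 Bond=-114.4552
(2,2): Delta=1.4451 Bond=-17.1683
(3,0): Delta=0.0000 Bond=0.0000
(3,1): Delta=0.0000 Bond=0.0000
(3,2): Delta=5.1304 Bond=-151.3670
(3,3): Delta=1.0000 Bond=0.0000
V0=25.3785

Risk-neutral probability p* = (R−d)/(u−d) = (1.15−0.95)/(1.18−0.95) = 0.8696.
Payoff layer (t=4): V(4,0)=0.0000, V(4,1)=0.0000, V(4,2)=0.0000, V(4,3)=42.1438, V(4,4)=52.3470
(3,0): S=23.1491. Δ = (V_up−V_dn)/(S_up−S_dn) = (0.0000−0.0000)/(27.3160−21.9917) = 0.0000. V = [p*·0.0000 + (1−p*)·0.0000]/1.15 = 0.0000. B = V − Δ·S = 0.0000.
(3,1): S=28.7536. Δ = (V_up−V_dn)/(S_up−S_dn) = (0.0000−0.0000)/(33.9293−27.3160) = 0.0000. V = [p*·0.0000 + (1−p*)·0.0000]/1.15 = 0.0000. B = V − Δ·S = 0.0000.
(3,2): S=35.7151. Δ = (V_up−V_dn)/(S_up−S_dn) = (42.1438−0.0000)/(42.1438−33.9293) = 5.1304. V = [p*·42.1438 + (1−p*)·0.0000]/1.15 = 31.8667. B = V − Δ·S = -151.3670.
(3,3): S=44.3619. Δ = (V_up−V_dn)/(S_up−S_dn) = (52.3470−42.1438)/(52.3470−42.1438) = 1.0000. V = [p*·52.3470 + (1−p*)·42.1438]/1.15 = 44.3619. B = V − Δ·S = 0.0000.
(2,0): S=24.3675. Δ = (V_up−V_dn)/(S_up−S_dn) = (0.0000−0.0000)/(28.7536−23.1491) = 0.0000. V = [p*·0.0000 + (1−p*)·0.0000]/1.15 = 0.0000. B = V − Δ·S = 0.0000.
(2,1): S=30.2670. Δ = (V_up−V_dn)/(S_up−S_dn) = (31.8667−0.0000)/(35.7151−28.7536) = 4.5776. V = [p*·31.8667 + (1−p*)·0.0000]/1.15 = 24.0958. B = V − Δ·S = -114.4552.
(2,2): S=37.5948. Δ = (V_up−V_dn)/(S_up−S_dn) = (44.3619−31.8667)/(44.3619−35.7151) = 1.4451. V = [p*·44.3619 + (1−p*)·31.8667]/1.15 = 37.1583. B = V − Δ·S = -17.1683.
(1,0): S=25.6500. Δ = (V_up−V_dn)/(S_up−S_dn) = (24.0958−0.0000)/(30.2670−24.3675) = 4.0844. V = [p*·24.0958 + (1−p*)·0.0000]/1.15 = 18.2199. B = V − Δ·S = -86.5446.
(1,1): S=31.8600. Δ = (V_up−V_dn)/(S_up−S_dn) = (37.1583−24.0958)/(37.5948−30.2670) = 1.7826. V = [p*·37.1583 + (1−p*)·24.0958]/1.15 = 30.8300. B = V − Δ·S = -25.9634.
(0,0): S=27.0000. Δ = (V_up−V_dn)/(S_up−S_dn) = (30.8300−18.2199)/(31.8600−25.6500) = 2.0306. V = [p*·30.8300 + (1−p*)·18.2199]/1.15 = 25.3785. B = V − Δ·S = -29.4481.
Self-financing check: at every node Δ·S+B equals the discounted successor values.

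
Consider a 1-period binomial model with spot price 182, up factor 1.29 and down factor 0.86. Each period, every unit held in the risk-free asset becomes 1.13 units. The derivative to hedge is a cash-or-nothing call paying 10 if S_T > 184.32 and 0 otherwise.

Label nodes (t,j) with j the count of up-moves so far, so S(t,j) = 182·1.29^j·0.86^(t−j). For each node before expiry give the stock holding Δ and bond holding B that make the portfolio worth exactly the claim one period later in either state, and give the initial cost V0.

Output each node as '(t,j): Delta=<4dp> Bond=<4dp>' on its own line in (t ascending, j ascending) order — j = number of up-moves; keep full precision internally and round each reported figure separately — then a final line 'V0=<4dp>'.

(0,0): Delta=0.1278 Bond=-17.6991
V0=5.5567

Risk-neutral probability p* = (R−d)/(u−d) = (1.13−0.86)/(1.29−0.86) = 0.6279.
Terminal values V(1,·): V(1,0)=0.0000, V(1,1)=10.0000
  t=0,j=0: stock 182.0000 → up 234.7800 (V=10.0000), down 156.5200 (V=0.0000). Price 5.5567; hedge Δ=0.1278, bond B=-17.6991.
Self-financing check: at every node Δ·S+B equals the discounted successor values.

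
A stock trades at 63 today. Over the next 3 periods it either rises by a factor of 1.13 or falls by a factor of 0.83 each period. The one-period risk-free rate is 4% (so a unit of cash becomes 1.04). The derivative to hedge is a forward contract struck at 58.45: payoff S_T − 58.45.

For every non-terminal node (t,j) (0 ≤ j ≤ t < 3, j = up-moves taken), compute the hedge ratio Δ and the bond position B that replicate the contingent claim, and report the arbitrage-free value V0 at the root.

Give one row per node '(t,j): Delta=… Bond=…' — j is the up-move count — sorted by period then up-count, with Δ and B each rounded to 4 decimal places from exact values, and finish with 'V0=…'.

Under the risk-neutral measure, an up-move has probability p* = (R−d)/(u−d) = 0.7000 and values discount at R = 1.04.
Terminal values V(3,·): V(3,0)=-22.4274, V(3,1)=-9.4072, V(3,2)=8.3191, V(3,3)=32.4525
  t=2,j=0: stock 43.4007 → up 49.0428 (V=-9.4072), down 36.0226 (V=-22.4274). Price -12.8012; hedge Δ=1.0000, bond B=-56.2019.
  t=2,j=1: stock 59.0877 → up 66.7691 (V=8.3191), down 49.0428 (V=-9.4072). Price 2.8858; hedge Δ=1.0000, bond B=-56.2019.
  t=2,j=2: stock 80.4447 → up 90.9025 (V=32.4525), down 66.7691 (V=8.3191). Price 24.2428; hedge Δ=1.0000, bond B=-56.2019.
  t=1,j=0: stock 52.2900 → up 59.0877 (V=2.8858), down 43.4007 (V=-12.8012). Price -1.7503; hedge Δ=1.0000, bond B=-54.0403.
  t=1,j=1: stock 71.1900 → up 80.4447 (V=24.2428), down 59.0877 (V=2.8858). Price 17.1497; hedge Δ=1.0000, bond B=-54.0403.
  t=0,j=0: stock 63.0000 → up 71.1900 (V=17.1497), down 52.2900 (V=-1.7503). Price 11.0382; hedge Δ=1.0000, bond B=-51.9618.
Check: Δ(0,0)·S0 + B(0,0) = 11.0382 = V0.

(0,0): Delta=1.0000 Bond=-51.9618
(1,0): Delta=1.0000 Bond=-54.0403
(1,1): Delta=1.0000 Bond=-54.0403
(2,0): Delta=1.0000 Bond=-56.2019
(2,1): Delta=1.0000 Bond=-56.2019
(2,2): Delta=1.0000 Bond=-56.2019
V0=11.0382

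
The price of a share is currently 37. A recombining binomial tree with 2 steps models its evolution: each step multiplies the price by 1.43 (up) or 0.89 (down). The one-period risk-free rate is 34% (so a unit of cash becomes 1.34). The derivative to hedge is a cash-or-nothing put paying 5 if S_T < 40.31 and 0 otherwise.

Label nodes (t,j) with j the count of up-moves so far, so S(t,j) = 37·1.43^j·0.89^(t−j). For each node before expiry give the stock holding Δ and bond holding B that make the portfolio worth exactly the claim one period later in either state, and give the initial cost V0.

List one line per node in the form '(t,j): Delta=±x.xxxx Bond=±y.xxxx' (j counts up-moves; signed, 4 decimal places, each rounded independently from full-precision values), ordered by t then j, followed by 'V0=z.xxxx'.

The replicating-portfolio and risk-neutral prices coincide; use p* = (1.34−0.89)/(1.43−0.89) = 0.8333 for the latter.
Payoff layer (t=2): V(2,0)=5.0000, V(2,1)=0.0000, V(2,2)=0.0000
Node (1,0) S=32.9300: V=(p*·0.0000+(1−p*)·5.0000)/1.34=0.6219; Δ=(0.0000−5.0000)/(47.0899−29.3077)=-0.2812; B=V−Δ·S=9.8811
Node (1,1) S=52.9100: V=(p*·0.0000+(1−p*)·0.0000)/1.34=0.0000; Δ=(0.0000−0.0000)/(75.6613−47.0899)=0.0000; B=V−Δ·S=0.0000
Node (0,0) S=37.0000: V=(p*·0.0000+(1−p*)·0.6219)/1.34=0.0773; Δ=(0.0000−0.6219)/(52.9100−32.9300)=-0.0311; B=V−Δ·S=1.2290
The time-0 hedge costs 0.0773, which is the no-arbitrage price.

(0,0): Delta=-0.0311 Bond=1.2290
(1,0): Delta=-0.2812 Bond=9.8811
(1,1): Delta=0.0000 Bond=0.0000
V0=0.0773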